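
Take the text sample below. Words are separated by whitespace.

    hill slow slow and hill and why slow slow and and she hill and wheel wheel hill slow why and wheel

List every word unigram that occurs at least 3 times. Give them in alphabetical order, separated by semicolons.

and; hill; slow; wheel

Unigram counts meeting the condition (at least 3 times):
  and: 6
  hill: 4
  slow: 5
  wheel: 3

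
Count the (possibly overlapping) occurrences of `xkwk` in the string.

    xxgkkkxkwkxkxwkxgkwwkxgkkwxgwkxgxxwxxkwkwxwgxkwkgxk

Sliding a length-4 window over the 51 characters (48 positions):
  position 7–10: xkwk
  position 37–40: xkwk
  position 45–48: xkwk

3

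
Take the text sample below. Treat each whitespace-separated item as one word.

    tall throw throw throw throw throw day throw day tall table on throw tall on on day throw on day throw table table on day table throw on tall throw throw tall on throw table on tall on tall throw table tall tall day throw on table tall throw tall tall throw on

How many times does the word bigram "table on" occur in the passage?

3

Scanning the 52 overlapping bigram windows for "table on":
  position 11–12: table on
  position 23–24: table on
  position 35–36: table on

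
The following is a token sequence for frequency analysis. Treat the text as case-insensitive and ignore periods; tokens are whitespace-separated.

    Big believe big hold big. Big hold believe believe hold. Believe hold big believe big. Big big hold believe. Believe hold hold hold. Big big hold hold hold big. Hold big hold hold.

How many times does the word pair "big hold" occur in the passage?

6

Scanning the 32 overlapping bigram windows for "big hold":
  position 3–4: big hold
  position 6–7: big hold
  position 17–18: big hold
  position 25–26: big hold
  position 29–30: big hold
  position 31–32: big hold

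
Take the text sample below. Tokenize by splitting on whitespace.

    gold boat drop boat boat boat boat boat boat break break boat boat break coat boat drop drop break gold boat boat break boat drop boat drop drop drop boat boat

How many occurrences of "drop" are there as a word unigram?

7

Scanning the 31 tokens for "drop":
  position 3: drop
  position 17: drop
  position 18: drop
  position 25: drop
  position 27: drop
  position 28: drop
  position 29: drop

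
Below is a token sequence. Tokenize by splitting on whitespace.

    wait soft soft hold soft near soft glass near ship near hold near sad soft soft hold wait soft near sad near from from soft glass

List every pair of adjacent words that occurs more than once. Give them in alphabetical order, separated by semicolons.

near sad; soft glass; soft hold; soft near; soft soft; wait soft

Bigram counts meeting the condition (more than once):
  near sad: 2
  soft glass: 2
  soft hold: 2
  soft near: 2
  soft soft: 2
  wait soft: 2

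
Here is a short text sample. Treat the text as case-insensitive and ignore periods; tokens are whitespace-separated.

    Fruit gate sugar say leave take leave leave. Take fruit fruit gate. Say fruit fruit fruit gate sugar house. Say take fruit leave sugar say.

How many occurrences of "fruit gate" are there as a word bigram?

Scanning the 24 overlapping bigram windows for "fruit gate":
  position 1–2: fruit gate
  position 11–12: fruit gate
  position 16–17: fruit gate

3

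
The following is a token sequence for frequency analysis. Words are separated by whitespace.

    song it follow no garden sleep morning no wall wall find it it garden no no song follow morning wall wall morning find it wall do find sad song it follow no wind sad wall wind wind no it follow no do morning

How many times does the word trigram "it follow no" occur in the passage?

3

Scanning the 41 overlapping trigram windows for "it follow no":
  position 2–4: it follow no
  position 30–32: it follow no
  position 39–41: it follow no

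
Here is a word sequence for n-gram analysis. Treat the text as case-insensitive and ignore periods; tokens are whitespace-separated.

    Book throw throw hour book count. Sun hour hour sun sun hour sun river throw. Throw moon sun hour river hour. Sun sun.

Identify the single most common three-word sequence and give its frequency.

Trigram frequencies (highest first):
  hour sun sun: 2
  book throw throw: 1
  throw throw hour: 1
  throw hour book: 1
  hour book count: 1
  book count sun: 1
  … (14 more, each ≤ 1)

"hour sun sun", 2 times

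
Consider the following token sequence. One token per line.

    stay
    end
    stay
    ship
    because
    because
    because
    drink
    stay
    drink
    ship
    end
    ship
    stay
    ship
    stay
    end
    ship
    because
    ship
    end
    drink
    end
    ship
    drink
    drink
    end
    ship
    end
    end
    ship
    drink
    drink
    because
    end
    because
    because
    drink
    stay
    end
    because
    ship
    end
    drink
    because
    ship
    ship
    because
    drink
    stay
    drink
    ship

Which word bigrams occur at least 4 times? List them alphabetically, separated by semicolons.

end ship; ship end

Bigram counts meeting the condition (at least 4 times):
  end ship: 5
  ship end: 4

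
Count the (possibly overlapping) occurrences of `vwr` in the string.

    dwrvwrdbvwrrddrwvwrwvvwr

Sliding a length-3 window over the 24 characters (22 positions):
  position 4–6: vwr
  position 9–11: vwr
  position 17–19: vwr
  position 22–24: vwr

4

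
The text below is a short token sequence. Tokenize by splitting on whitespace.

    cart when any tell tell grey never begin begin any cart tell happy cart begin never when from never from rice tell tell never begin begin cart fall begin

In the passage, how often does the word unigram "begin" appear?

Scanning the 29 tokens for "begin":
  position 8: begin
  position 9: begin
  position 15: begin
  position 25: begin
  position 26: begin
  position 29: begin

6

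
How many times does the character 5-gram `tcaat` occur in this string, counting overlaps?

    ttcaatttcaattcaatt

3

Sliding a length-5 window over the 18 characters (14 positions):
  position 2–6: tcaat
  position 8–12: tcaat
  position 13–17: tcaat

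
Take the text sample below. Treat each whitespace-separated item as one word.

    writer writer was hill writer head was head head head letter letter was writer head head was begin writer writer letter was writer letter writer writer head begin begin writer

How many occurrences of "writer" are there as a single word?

Scanning the 30 tokens for "writer":
  position 1: writer
  position 2: writer
  position 5: writer
  position 14: writer
  position 19: writer
  position 20: writer
  position 23: writer
  position 25: writer
  position 26: writer
  position 30: writer

10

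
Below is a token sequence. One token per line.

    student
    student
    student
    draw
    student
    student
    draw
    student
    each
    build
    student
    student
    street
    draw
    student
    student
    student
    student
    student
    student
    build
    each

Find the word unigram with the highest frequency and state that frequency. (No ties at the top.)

Unigram frequencies (highest first):
  student: 14
  draw: 3
  each: 2
  build: 2
  street: 1

"student", 14 times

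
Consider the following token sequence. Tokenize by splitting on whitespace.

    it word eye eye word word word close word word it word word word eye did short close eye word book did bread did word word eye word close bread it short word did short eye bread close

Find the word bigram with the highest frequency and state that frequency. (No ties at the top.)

Bigram frequencies (highest first):
  word word: 6
  word eye: 3
  eye word: 3
  it word: 2
  word close: 2
  did short: 2
  … (19 more, each ≤ 1)

"word word", 6 times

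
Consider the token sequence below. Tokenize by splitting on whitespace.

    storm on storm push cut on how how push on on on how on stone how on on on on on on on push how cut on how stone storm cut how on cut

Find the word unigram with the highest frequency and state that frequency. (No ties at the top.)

Unigram frequencies (highest first):
  on: 15
  how: 7
  cut: 4
  storm: 3
  push: 3
  stone: 2

"on", 15 times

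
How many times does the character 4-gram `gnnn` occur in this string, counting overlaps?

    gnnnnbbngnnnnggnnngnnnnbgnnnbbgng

Sliding a length-4 window over the 33 characters (30 positions):
  position 1–4: gnnn
  position 9–12: gnnn
  position 15–18: gnnn
  position 19–22: gnnn
  position 25–28: gnnn

5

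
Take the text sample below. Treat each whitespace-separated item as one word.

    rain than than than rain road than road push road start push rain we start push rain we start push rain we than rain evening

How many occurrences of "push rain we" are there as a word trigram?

Scanning the 23 overlapping trigram windows for "push rain we":
  position 12–14: push rain we
  position 16–18: push rain we
  position 20–22: push rain we

3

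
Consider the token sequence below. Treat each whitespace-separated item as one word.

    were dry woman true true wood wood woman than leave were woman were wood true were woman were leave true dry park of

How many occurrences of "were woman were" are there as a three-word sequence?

2

Scanning the 21 overlapping trigram windows for "were woman were":
  position 11–13: were woman were
  position 16–18: were woman were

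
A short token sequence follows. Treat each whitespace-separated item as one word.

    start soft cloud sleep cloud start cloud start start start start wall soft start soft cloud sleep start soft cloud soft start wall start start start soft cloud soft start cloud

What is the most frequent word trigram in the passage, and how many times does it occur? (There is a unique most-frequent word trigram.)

"start soft cloud", 4 times

Trigram frequencies (highest first):
  start soft cloud: 4
  start start start: 3
  soft cloud sleep: 2
  soft cloud soft: 2
  cloud soft start: 2
  cloud sleep cloud: 1
  … (15 more, each ≤ 1)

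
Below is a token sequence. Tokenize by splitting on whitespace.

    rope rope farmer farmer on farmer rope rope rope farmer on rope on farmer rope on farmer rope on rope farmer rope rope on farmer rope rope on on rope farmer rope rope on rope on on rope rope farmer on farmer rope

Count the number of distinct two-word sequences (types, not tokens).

9

43 tokens → 42 bigram windows in total.
Repeated bigrams (each contributes count−1 duplicates):
  farmer rope: 7
  rope on: 7
  rope rope: 7
  on farmer: 5
  on rope: 5
  rope farmer: 5
  farmer on: 3
  on on: 2
33 duplicate windows → 42 − 33 = 9 distinct.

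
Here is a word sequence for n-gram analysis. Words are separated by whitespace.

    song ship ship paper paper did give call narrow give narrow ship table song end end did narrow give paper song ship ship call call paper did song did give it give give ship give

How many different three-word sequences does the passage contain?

35 tokens → 33 trigram windows in total.
Repeated trigrams (each contributes count−1 duplicates):
  song ship ship: 2
1 duplicate windows → 33 − 1 = 32 distinct.

32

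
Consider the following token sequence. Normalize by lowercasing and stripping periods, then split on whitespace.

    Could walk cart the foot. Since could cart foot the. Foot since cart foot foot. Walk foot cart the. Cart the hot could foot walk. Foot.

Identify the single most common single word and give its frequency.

"foot", 8 times

Unigram frequencies (highest first):
  foot: 8
  cart: 5
  the: 4
  could: 3
  walk: 3
  since: 2
  … (1 more, each ≤ 1)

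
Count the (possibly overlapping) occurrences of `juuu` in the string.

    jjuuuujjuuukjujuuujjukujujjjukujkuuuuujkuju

3

Sliding a length-4 window over the 43 characters (40 positions):
  position 2–5: juuu
  position 8–11: juuu
  position 15–18: juuu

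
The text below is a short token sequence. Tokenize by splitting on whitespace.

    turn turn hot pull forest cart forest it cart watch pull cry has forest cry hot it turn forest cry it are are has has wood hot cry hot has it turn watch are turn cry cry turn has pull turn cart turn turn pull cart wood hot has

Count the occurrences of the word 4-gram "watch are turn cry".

Scanning the 46 overlapping 4-gram windows for "watch are turn cry":
  position 33–36: watch are turn cry

1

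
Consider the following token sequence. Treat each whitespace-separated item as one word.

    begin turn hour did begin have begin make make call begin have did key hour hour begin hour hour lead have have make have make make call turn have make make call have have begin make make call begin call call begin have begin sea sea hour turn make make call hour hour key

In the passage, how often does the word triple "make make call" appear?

Scanning the 52 overlapping trigram windows for "make make call":
  position 8–10: make make call
  position 25–27: make make call
  position 30–32: make make call
  position 36–38: make make call
  position 49–51: make make call

5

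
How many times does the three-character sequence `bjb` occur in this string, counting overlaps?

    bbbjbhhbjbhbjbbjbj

4

Sliding a length-3 window over the 18 characters (16 positions):
  position 3–5: bjb
  position 8–10: bjb
  position 12–14: bjb
  position 15–17: bjb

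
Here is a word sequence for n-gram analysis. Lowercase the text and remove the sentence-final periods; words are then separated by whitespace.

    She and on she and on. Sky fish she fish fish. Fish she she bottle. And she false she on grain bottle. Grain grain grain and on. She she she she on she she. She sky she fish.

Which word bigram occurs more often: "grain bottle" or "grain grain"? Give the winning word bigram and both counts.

"grain bottle": 1 occurrence
"grain grain": 2 occurrences

"grain grain" (2 vs 1)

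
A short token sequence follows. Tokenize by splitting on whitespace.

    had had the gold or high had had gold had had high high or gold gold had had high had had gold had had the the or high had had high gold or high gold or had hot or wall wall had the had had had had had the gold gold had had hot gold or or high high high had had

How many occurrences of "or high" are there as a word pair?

Scanning the 61 overlapping bigram windows for "or high":
  position 5–6: or high
  position 27–28: or high
  position 33–34: or high
  position 57–58: or high

4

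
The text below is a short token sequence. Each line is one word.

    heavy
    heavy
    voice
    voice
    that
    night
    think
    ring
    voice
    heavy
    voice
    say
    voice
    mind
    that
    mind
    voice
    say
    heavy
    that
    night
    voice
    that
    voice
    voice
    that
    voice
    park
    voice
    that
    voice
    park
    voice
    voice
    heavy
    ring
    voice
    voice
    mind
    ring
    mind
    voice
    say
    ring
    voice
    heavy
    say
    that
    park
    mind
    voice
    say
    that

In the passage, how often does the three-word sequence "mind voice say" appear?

Scanning the 51 overlapping trigram windows for "mind voice say":
  position 16–18: mind voice say
  position 41–43: mind voice say
  position 50–52: mind voice say

3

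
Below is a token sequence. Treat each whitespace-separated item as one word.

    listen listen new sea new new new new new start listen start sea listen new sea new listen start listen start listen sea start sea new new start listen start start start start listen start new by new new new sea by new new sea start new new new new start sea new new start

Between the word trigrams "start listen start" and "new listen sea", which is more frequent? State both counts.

"start listen start": 4 occurrences
"new listen sea": 0 occurrences

"start listen start" (4 vs 0)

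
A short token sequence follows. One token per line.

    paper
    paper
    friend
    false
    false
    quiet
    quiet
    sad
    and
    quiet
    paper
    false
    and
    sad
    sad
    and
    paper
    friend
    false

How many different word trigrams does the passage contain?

16

19 tokens → 17 trigram windows in total.
Repeated trigrams (each contributes count−1 duplicates):
  paper friend false: 2
1 duplicate windows → 17 − 1 = 16 distinct.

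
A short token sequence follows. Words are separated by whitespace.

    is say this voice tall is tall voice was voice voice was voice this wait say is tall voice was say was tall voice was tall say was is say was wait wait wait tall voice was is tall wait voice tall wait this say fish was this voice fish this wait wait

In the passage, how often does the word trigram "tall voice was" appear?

Scanning the 51 overlapping trigram windows for "tall voice was":
  position 7–9: tall voice was
  position 18–20: tall voice was
  position 23–25: tall voice was
  position 35–37: tall voice was

4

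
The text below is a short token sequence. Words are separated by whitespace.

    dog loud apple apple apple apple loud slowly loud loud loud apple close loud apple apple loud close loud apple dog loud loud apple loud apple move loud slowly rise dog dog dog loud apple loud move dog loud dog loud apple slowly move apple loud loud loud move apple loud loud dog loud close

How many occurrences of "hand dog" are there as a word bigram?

Scanning the 54 overlapping bigram windows for "hand dog":
  (none found)

0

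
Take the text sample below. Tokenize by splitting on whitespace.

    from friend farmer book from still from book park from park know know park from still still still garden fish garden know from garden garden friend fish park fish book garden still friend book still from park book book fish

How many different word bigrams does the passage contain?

34

40 tokens → 39 bigram windows in total.
Repeated bigrams (each contributes count−1 duplicates):
  from park: 2
  from still: 2
  park from: 2
  still from: 2
  still still: 2
5 duplicate windows → 39 − 5 = 34 distinct.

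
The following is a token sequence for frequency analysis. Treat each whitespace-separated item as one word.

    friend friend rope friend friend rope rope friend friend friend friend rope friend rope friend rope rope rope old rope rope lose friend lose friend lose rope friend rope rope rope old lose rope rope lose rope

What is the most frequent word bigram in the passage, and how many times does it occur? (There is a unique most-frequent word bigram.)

Bigram frequencies (highest first):
  rope rope: 7
  friend rope: 6
  friend friend: 5
  rope friend: 5
  lose rope: 3
  rope old: 2
  … (5 more, each ≤ 2)

"rope rope", 7 times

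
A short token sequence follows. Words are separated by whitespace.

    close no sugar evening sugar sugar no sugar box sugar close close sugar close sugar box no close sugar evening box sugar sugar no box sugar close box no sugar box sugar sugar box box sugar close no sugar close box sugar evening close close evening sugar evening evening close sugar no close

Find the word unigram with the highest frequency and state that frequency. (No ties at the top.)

"sugar", 19 times

Unigram frequencies (highest first):
  sugar: 19
  close: 12
  box: 9
  no: 7
  evening: 6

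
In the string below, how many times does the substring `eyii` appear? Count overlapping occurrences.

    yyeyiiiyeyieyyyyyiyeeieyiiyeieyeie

Sliding a length-4 window over the 34 characters (31 positions):
  position 3–6: eyii
  position 23–26: eyii

2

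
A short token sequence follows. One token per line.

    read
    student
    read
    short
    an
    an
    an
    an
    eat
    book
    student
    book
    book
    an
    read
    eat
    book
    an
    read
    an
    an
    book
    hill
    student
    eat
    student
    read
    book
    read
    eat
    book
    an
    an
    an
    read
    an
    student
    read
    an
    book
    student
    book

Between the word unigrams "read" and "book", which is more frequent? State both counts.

"read": 8 occurrences
"book": 9 occurrences

"book" (9 vs 8)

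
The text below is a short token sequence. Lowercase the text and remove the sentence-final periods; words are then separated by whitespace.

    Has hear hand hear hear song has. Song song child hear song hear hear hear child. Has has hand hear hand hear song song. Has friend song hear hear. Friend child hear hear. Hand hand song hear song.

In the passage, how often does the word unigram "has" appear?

5

Scanning the 38 tokens for "has":
  position 1: has
  position 7: has
  position 17: has
  position 18: has
  position 25: has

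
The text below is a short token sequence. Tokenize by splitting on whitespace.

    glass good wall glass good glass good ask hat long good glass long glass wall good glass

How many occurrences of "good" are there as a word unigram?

5

Scanning the 17 tokens for "good":
  position 2: good
  position 5: good
  position 7: good
  position 11: good
  position 16: good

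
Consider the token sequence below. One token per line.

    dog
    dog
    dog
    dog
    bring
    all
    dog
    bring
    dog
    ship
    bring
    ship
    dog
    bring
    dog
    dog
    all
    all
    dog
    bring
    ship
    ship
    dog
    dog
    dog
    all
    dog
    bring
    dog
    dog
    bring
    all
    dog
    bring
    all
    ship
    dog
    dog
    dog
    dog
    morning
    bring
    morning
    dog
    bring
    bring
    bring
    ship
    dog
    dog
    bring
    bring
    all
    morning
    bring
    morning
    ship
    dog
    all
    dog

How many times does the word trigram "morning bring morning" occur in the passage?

2

Scanning the 58 overlapping trigram windows for "morning bring morning":
  position 41–43: morning bring morning
  position 54–56: morning bring morning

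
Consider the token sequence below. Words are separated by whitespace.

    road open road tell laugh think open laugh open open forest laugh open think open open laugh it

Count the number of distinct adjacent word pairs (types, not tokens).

18 tokens → 17 bigram windows in total.
Repeated bigrams (each contributes count−1 duplicates):
  laugh open: 2
  open laugh: 2
  open open: 2
  think open: 2
4 duplicate windows → 17 − 4 = 13 distinct.

13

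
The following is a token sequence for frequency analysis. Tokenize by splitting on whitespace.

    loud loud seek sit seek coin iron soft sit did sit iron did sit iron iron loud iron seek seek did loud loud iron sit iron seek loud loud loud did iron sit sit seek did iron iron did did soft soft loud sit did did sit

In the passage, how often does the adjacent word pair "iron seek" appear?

Scanning the 46 overlapping bigram windows for "iron seek":
  position 18–19: iron seek
  position 26–27: iron seek

2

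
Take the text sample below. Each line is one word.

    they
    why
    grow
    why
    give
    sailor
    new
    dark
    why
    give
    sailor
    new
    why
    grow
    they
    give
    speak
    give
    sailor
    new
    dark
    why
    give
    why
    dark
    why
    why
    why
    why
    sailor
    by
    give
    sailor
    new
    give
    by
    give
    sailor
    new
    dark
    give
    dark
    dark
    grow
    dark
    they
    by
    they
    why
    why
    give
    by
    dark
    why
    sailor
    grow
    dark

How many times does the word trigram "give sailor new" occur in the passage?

5

Scanning the 55 overlapping trigram windows for "give sailor new":
  position 5–7: give sailor new
  position 10–12: give sailor new
  position 18–20: give sailor new
  position 32–34: give sailor new
  position 37–39: give sailor new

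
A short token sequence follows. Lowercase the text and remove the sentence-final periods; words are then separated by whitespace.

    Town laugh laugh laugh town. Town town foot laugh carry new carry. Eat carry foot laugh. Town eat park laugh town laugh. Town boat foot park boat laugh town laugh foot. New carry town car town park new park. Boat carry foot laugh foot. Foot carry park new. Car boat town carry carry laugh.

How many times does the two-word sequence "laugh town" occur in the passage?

Scanning the 53 overlapping bigram windows for "laugh town":
  position 4–5: laugh town
  position 16–17: laugh town
  position 20–21: laugh town
  position 22–23: laugh town
  position 28–29: laugh town

5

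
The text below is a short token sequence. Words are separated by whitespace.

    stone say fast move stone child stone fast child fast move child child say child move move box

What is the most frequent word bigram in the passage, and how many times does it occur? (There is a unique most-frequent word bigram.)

"fast move", 2 times

Bigram frequencies (highest first):
  fast move: 2
  stone say: 1
  say fast: 1
  move stone: 1
  stone child: 1
  child stone: 1
  … (10 more, each ≤ 1)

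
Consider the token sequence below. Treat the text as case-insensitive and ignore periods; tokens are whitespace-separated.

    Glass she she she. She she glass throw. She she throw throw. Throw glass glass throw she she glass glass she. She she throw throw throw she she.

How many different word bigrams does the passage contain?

28 tokens → 27 bigram windows in total.
Repeated bigrams (each contributes count−1 duplicates):
  she she: 9
  throw throw: 4
  throw she: 3
  glass glass: 2
  glass she: 2
  glass throw: 2
  she glass: 2
  she throw: 2
18 duplicate windows → 27 − 18 = 9 distinct.

9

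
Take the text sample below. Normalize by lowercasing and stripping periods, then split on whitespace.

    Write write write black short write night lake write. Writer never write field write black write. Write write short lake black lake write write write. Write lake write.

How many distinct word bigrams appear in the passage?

28 tokens → 27 bigram windows in total.
Repeated bigrams (each contributes count−1 duplicates):
  write write: 7
  lake write: 3
  write black: 2
9 duplicate windows → 27 − 9 = 18 distinct.

18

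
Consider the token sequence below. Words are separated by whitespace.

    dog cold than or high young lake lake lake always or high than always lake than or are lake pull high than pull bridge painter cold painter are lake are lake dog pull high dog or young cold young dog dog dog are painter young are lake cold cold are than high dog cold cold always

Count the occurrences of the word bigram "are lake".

Scanning the 55 overlapping bigram windows for "are lake":
  position 18–19: are lake
  position 28–29: are lake
  position 30–31: are lake
  position 46–47: are lake

4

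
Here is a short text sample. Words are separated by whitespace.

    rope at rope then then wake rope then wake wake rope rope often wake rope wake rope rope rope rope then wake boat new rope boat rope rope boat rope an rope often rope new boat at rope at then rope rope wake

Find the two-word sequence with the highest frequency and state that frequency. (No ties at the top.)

Bigram frequencies (highest first):
  rope rope: 6
  wake rope: 4
  rope then: 3
  then wake: 3
  rope at: 2
  at rope: 2
  … (18 more, each ≤ 2)

"rope rope", 6 times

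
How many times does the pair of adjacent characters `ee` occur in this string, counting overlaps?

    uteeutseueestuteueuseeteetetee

5

Sliding a length-2 window over the 30 characters (29 positions):
  position 3–4: ee
  position 10–11: ee
  position 21–22: ee
  position 24–25: ee
  position 29–30: ee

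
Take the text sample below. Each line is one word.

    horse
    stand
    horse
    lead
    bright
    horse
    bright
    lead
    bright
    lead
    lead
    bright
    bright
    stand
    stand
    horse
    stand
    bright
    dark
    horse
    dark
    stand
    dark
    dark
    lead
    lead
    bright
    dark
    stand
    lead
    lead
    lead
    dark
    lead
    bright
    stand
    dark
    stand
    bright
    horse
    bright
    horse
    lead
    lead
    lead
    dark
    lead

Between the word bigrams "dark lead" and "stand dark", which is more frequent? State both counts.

"dark lead" (3 vs 2)

"dark lead": 3 occurrences
"stand dark": 2 occurrences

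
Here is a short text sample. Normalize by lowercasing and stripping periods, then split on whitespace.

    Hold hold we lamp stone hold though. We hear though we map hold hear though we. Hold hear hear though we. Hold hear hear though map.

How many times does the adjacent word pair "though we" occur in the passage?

Scanning the 25 overlapping bigram windows for "though we":
  position 7–8: though we
  position 10–11: though we
  position 15–16: though we
  position 20–21: though we

4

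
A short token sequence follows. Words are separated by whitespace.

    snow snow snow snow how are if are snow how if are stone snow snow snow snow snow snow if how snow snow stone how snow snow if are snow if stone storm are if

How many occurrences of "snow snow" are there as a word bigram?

Scanning the 34 overlapping bigram windows for "snow snow":
  position 1–2: snow snow
  position 2–3: snow snow
  position 3–4: snow snow
  position 14–15: snow snow
  position 15–16: snow snow
  position 16–17: snow snow
  position 17–18: snow snow
  position 18–19: snow snow
  position 22–23: snow snow
  position 26–27: snow snow

10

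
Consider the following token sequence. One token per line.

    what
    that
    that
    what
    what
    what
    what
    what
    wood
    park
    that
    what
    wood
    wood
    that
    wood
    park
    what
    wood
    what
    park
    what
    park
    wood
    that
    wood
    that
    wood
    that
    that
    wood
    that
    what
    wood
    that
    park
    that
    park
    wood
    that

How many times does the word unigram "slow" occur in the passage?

0

Scanning the 40 tokens for "slow":
  (none found)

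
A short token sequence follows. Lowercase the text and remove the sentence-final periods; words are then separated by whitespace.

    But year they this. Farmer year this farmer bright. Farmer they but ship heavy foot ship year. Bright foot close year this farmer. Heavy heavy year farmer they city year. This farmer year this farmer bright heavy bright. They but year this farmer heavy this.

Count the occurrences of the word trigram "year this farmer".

5

Scanning the 43 overlapping trigram windows for "year this farmer":
  position 6–8: year this farmer
  position 21–23: year this farmer
  position 30–32: year this farmer
  position 33–35: year this farmer
  position 41–43: year this farmer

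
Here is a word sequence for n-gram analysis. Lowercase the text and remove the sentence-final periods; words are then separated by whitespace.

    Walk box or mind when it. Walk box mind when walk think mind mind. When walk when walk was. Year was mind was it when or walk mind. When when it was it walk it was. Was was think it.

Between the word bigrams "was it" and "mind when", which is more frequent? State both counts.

"mind when" (4 vs 2)

"was it": 2 occurrences
"mind when": 4 occurrences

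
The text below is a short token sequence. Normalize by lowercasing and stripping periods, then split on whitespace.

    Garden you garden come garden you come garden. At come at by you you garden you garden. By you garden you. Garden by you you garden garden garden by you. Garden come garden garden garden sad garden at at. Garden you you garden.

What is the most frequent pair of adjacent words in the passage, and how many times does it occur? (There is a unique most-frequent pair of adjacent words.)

Bigram frequencies (highest first):
  you garden: 8
  garden you: 5
  by you: 4
  garden garden: 4
  come garden: 3
  you you: 3
  … (11 more, each ≤ 3)

"you garden", 8 times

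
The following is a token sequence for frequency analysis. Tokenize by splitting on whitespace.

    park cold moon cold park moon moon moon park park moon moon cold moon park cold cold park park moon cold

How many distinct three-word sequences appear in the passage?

17

21 tokens → 19 trigram windows in total.
Repeated trigrams (each contributes count−1 duplicates):
  park moon moon: 2
  park park moon: 2
2 duplicate windows → 19 − 2 = 17 distinct.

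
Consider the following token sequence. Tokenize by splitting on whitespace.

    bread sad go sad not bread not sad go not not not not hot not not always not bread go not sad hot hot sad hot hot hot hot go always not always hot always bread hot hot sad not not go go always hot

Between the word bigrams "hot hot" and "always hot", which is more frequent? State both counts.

"hot hot": 5 occurrences
"always hot": 2 occurrences

"hot hot" (5 vs 2)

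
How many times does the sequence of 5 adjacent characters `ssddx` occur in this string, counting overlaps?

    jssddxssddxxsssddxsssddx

Sliding a length-5 window over the 24 characters (20 positions):
  position 2–6: ssddx
  position 7–11: ssddx
  position 14–18: ssddx
  position 20–24: ssddx

4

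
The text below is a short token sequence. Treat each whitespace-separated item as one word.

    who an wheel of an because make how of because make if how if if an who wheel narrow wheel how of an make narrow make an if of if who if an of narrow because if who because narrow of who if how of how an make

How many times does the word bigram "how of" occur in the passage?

3

Scanning the 47 overlapping bigram windows for "how of":
  position 8–9: how of
  position 21–22: how of
  position 44–45: how of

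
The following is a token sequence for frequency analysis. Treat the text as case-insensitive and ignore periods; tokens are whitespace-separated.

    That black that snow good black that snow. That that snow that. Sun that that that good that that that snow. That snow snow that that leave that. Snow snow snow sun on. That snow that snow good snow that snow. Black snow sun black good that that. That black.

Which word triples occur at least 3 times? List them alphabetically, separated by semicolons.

Trigram counts meeting the condition (at least 3 times):
  snow that snow: 3
  that snow that: 4
  that that that: 3

snow that snow; that snow that; that that that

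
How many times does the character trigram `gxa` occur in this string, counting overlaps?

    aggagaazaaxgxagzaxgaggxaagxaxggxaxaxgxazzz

Sliding a length-3 window over the 42 characters (40 positions):
  position 12–14: gxa
  position 22–24: gxa
  position 26–28: gxa
  position 31–33: gxa
  position 37–39: gxa

5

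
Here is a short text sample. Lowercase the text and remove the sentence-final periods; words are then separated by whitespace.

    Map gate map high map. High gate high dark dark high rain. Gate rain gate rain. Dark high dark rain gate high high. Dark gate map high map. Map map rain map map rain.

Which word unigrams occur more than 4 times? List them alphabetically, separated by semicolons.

Unigram counts meeting the condition (more than 4 times):
  dark: 5
  gate: 6
  high: 8
  map: 9
  rain: 6

dark; gate; high; map; rain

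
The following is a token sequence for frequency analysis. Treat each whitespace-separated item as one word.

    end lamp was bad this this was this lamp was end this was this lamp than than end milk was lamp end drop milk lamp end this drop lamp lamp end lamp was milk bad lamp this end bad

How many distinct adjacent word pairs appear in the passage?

29

39 tokens → 38 bigram windows in total.
Repeated bigrams (each contributes count−1 duplicates):
  lamp end: 3
  lamp was: 3
  end lamp: 2
  end this: 2
  this lamp: 2
  this was: 2
  was this: 2
9 duplicate windows → 38 − 9 = 29 distinct.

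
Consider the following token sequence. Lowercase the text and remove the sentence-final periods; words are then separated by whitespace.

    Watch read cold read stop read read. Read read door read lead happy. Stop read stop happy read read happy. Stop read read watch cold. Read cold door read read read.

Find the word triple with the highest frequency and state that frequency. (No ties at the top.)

Trigram frequencies (highest first):
  read read read: 3
  stop read read: 2
  happy stop read: 2
  watch read cold: 1
  read cold read: 1
  cold read stop: 1
  … (19 more, each ≤ 1)

"read read read", 3 times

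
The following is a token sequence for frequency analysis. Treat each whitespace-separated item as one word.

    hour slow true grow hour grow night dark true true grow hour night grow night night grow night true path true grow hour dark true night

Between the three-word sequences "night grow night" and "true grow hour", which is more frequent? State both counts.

"true grow hour" (3 vs 2)

"night grow night": 2 occurrences
"true grow hour": 3 occurrences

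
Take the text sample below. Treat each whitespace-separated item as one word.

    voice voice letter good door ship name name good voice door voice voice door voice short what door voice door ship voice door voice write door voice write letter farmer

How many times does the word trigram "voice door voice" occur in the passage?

3

Scanning the 28 overlapping trigram windows for "voice door voice":
  position 10–12: voice door voice
  position 13–15: voice door voice
  position 22–24: voice door voice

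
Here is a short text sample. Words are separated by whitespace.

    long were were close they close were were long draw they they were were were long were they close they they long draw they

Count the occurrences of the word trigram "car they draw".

Scanning the 22 overlapping trigram windows for "car they draw":
  (none found)

0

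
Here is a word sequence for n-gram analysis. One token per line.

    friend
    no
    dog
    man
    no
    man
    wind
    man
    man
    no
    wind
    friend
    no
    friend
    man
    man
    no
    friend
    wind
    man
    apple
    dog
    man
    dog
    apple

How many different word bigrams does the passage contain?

25 tokens → 24 bigram windows in total.
Repeated bigrams (each contributes count−1 duplicates):
  man no: 3
  dog man: 2
  friend no: 2
  man man: 2
  no friend: 2
  wind man: 2
7 duplicate windows → 24 − 7 = 17 distinct.

17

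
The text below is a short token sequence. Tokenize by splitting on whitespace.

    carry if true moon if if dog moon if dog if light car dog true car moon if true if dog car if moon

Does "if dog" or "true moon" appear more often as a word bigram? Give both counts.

"if dog": 3 occurrences
"true moon": 1 occurrence

"if dog" (3 vs 1)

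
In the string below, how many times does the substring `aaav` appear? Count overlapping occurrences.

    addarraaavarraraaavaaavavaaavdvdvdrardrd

4

Sliding a length-4 window over the 40 characters (37 positions):
  position 7–10: aaav
  position 16–19: aaav
  position 20–23: aaav
  position 26–29: aaav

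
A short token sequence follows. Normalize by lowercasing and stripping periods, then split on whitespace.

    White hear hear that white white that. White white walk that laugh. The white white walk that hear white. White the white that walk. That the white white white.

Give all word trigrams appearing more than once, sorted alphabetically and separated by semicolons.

Trigram counts meeting the condition (more than once):
  that white white: 2
  the white white: 2
  white walk that: 2
  white white walk: 2

that white white; the white white; white walk that; white white walk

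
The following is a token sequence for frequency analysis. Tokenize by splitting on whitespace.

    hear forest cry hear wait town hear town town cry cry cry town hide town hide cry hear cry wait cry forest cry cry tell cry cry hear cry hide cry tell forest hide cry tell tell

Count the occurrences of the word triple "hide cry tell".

2

Scanning the 35 overlapping trigram windows for "hide cry tell":
  position 30–32: hide cry tell
  position 34–36: hide cry tell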